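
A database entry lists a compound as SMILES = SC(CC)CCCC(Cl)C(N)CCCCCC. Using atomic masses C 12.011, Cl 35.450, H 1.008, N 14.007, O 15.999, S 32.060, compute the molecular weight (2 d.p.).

279.91 g/mol

First, the molecular formula is C14H30ClNS (counting implicit H from valence).
  C: 14 × 12.011 = 168.154
  Cl: 1 × 35.450 = 35.450
  H: 30 × 1.008 = 30.240
  N: 1 × 14.007 = 14.007
  S: 1 × 32.060 = 32.060
Sum: 14×12.011 + 1×35.450 + 30×1.008 + 1×14.007 + 1×32.060 = 279.911 → 279.91 g/mol.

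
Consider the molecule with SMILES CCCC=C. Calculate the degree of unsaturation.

1

Degree of unsaturation = (number of rings) + (number of π bonds).
Ring closures in the SMILES: 0.
π bonds: 1 double bond (each 1 DoU) → 1 DoU from unsaturation.
Total DoU = 0 + 1 = 1.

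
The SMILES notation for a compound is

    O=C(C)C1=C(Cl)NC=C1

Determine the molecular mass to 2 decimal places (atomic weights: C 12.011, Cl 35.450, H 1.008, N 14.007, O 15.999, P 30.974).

First, the molecular formula is C6H6ClNO (counting implicit H from valence).
  C: 6 × 12.011 = 72.066
  Cl: 1 × 35.450 = 35.450
  H: 6 × 1.008 = 6.048
  N: 1 × 14.007 = 14.007
  O: 1 × 15.999 = 15.999
Sum: 6×12.011 + 1×35.450 + 6×1.008 + 1×14.007 + 1×15.999 = 143.570 → 143.57 g/mol.

143.57 g/mol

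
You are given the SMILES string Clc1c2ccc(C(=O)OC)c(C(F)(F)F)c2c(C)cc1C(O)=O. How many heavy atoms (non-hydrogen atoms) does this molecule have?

23

Every atom symbol written in the SMILES (organic subset) is one heavy atom; implicit H are not written.
Heavy atoms by element → C:15, Cl:1, F:3, O:4.
Total: 23.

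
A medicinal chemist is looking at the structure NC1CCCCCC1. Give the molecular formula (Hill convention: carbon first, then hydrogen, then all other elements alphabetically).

C7H15N

Walk through each heavy atom and fill implicit hydrogens from standard valence (C 4, N 3, O 2, S 2, halogen 1):
  atom 1: N, bond orders sum to 1 (valence 3) → 2 H
  atom 2: C, bond orders sum to 3 (valence 4) → 1 H
  atom 3: C, bond orders sum to 2 (valence 4) → 2 H
  atom 4: C, bond orders sum to 2 (valence 4) → 2 H
  atom 5: C, bond orders sum to 2 (valence 4) → 2 H
  atom 6: C, bond orders sum to 2 (valence 4) → 2 H
  atom 7: C, bond orders sum to 2 (valence 4) → 2 H
  atom 8: C, bond orders sum to 2 (valence 4) → 2 H
Totals → C:7, H:15, N:1.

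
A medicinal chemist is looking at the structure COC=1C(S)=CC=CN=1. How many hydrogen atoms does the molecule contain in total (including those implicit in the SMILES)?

Walk through each heavy atom and fill implicit hydrogens from standard valence (C 4, N 3, O 2, S 2, halogen 1):
  atom 1: C, bond orders sum to 1 (valence 4) → 3 H
  atom 2: O, bond orders sum to 2 (valence 2) → 0 H
  atom 3: C, bond orders sum to 4 (valence 4) → 0 H
  atom 4: C, bond orders sum to 4 (valence 4) → 0 H
  atom 5: S, bond orders sum to 1 (valence 2) → 1 H
  atom 6: C, bond orders sum to 3 (valence 4) → 1 H
  atom 7: C, bond orders sum to 3 (valence 4) → 1 H
  atom 8: C, bond orders sum to 3 (valence 4) → 1 H
  atom 9: N, bond orders sum to 3 (valence 3) → 0 H
Total hydrogens: 7.

7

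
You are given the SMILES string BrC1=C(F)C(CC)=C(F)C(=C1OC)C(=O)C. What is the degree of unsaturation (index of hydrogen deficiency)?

5

Degree of unsaturation = (number of rings) + (number of π bonds).
Ring closures in the SMILES: 1.
π bonds: 4 double bonds (each 1 DoU) → 4 DoU from unsaturation.
Total DoU = 1 + 4 = 5.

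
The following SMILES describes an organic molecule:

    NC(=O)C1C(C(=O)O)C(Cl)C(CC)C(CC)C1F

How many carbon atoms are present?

Count every carbon token in the SMILES (each C, including those in ring-closure positions and inside branches).
Carbon count: 12.

12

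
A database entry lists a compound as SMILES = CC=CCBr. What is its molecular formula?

C4H7Br

Walk through each heavy atom and fill implicit hydrogens from standard valence (C 4, N 3, O 2, S 2, halogen 1):
  atom 1: C, bond orders sum to 1 (valence 4) → 3 H
  atom 2: C, bond orders sum to 3 (valence 4) → 1 H
  atom 3: C, bond orders sum to 3 (valence 4) → 1 H
  atom 4: C, bond orders sum to 2 (valence 4) → 2 H
  atom 5: Br (halogen, monovalent) → 0 H
Totals → C:4, H:7, Br:1.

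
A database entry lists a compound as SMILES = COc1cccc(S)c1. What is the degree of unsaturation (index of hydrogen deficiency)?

Molecular formula: C7H8OS.
DoU = (2C + 2 + N − H − X) / 2, where X is the halogen count and O/S are ignored.
    = (2·7 + 2 + 0 − 8 − 0) / 2 = 8 / 2 = 4.

4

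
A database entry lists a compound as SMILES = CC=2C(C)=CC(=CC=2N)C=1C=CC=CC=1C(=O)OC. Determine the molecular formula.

C16H17NO2

Walk through each heavy atom and fill implicit hydrogens from standard valence (C 4, N 3, O 2, S 2, halogen 1):
  atom 1: C, bond orders sum to 1 (valence 4) → 3 H
  atom 2: C, bond orders sum to 4 (valence 4) → 0 H
  atom 3: C, bond orders sum to 4 (valence 4) → 0 H
  atom 4: C, bond orders sum to 1 (valence 4) → 3 H
  atom 5: C, bond orders sum to 3 (valence 4) → 1 H
  atom 6: C, bond orders sum to 4 (valence 4) → 0 H
  atom 7: C, bond orders sum to 3 (valence 4) → 1 H
  atom 8: C, bond orders sum to 4 (valence 4) → 0 H
  atom 9: N, bond orders sum to 1 (valence 3) → 2 H
  atom 10: C, bond orders sum to 4 (valence 4) → 0 H
  atom 11: C, bond orders sum to 3 (valence 4) → 1 H
  atom 12: C, bond orders sum to 3 (valence 4) → 1 H
  atom 13: C, bond orders sum to 3 (valence 4) → 1 H
  atom 14: C, bond orders sum to 3 (valence 4) → 1 H
  atom 15: C, bond orders sum to 4 (valence 4) → 0 H
  atom 16: C, bond orders sum to 4 (valence 4) → 0 H
  atom 17: O, bond orders sum to 2 (valence 2) → 0 H
  atom 18: O, bond orders sum to 2 (valence 2) → 0 H
  atom 19: C, bond orders sum to 1 (valence 4) → 3 H
Totals → C:16, H:17, N:1, O:2.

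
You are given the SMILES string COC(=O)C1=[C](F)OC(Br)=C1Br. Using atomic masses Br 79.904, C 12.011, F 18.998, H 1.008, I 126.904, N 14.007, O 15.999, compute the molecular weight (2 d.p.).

301.89 g/mol

First, the molecular formula is C6H3Br2FO3 (counting implicit H from valence).
  Br: 2 × 79.904 = 159.808
  C: 6 × 12.011 = 72.066
  F: 1 × 18.998 = 18.998
  H: 3 × 1.008 = 3.024
  O: 3 × 15.999 = 47.997
Sum: 2×79.904 + 6×12.011 + 1×18.998 + 3×1.008 + 3×15.999 = 301.893 → 301.89 g/mol.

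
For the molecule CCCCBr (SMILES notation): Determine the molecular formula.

C4H9Br

Walk through each heavy atom and fill implicit hydrogens from standard valence (C 4, N 3, O 2, S 2, halogen 1):
  atom 1: C, bond orders sum to 1 (valence 4) → 3 H
  atom 2: C, bond orders sum to 2 (valence 4) → 2 H
  atom 3: C, bond orders sum to 2 (valence 4) → 2 H
  atom 4: C, bond orders sum to 2 (valence 4) → 2 H
  atom 5: Br (halogen, monovalent) → 0 H
Totals → C:4, H:9, Br:1.
In Hill order: C4H9Br.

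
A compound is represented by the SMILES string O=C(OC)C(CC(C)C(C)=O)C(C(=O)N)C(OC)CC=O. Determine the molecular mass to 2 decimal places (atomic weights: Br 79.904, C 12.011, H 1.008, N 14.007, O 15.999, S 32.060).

301.34 g/mol

First, the molecular formula is C14H23NO6 (counting implicit H from valence).
  C: 14 × 12.011 = 168.154
  H: 23 × 1.008 = 23.184
  N: 1 × 14.007 = 14.007
  O: 6 × 15.999 = 95.994
Sum: 14×12.011 + 23×1.008 + 1×14.007 + 6×15.999 = 301.339 → 301.34 g/mol.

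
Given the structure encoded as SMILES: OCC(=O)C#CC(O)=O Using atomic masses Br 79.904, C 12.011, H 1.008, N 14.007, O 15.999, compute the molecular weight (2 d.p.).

First, the molecular formula is C5H4O4 (counting implicit H from valence).
  C: 5 × 12.011 = 60.055
  H: 4 × 1.008 = 4.032
  O: 4 × 15.999 = 63.996
Sum: 5×12.011 + 4×1.008 + 4×15.999 = 128.083 → 128.08 g/mol.

128.08 g/mol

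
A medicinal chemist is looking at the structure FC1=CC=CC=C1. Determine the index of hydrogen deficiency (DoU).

4

Degree of unsaturation = (number of rings) + (number of π bonds).
Ring closures in the SMILES: 1.
π bonds: 3 double bonds (each 1 DoU) → 3 DoU from unsaturation.
Total DoU = 1 + 3 = 4.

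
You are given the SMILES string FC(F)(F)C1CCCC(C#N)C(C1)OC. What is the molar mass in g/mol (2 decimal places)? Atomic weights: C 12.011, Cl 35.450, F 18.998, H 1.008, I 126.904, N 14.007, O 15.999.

First, the molecular formula is C10H14F3NO (counting implicit H from valence).
  C: 10 × 12.011 = 120.110
  F: 3 × 18.998 = 56.994
  H: 14 × 1.008 = 14.112
  N: 1 × 14.007 = 14.007
  O: 1 × 15.999 = 15.999
Sum: 10×12.011 + 3×18.998 + 14×1.008 + 1×14.007 + 1×15.999 = 221.222 → 221.22 g/mol.

221.22 g/mol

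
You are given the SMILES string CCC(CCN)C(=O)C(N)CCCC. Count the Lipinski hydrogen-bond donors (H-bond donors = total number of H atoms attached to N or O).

Donors: find every N or O and count the H atoms it carries.
  atom 6 (N): bond orders sum to 1 → 2 H
  atom 8 (O): bond orders sum to 2 → 0 H
  atom 10 (N): bond orders sum to 1 → 2 H
Lipinski HBD = 4.

4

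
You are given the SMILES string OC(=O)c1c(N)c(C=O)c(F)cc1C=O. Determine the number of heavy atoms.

Every atom symbol written in the SMILES (organic subset) is one heavy atom; implicit H are not written.
Heavy atoms by element → C:9, F:1, N:1, O:4.
Total: 15.

15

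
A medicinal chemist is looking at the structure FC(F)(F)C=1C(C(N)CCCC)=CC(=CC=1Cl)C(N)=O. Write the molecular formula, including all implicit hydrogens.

Walk through each heavy atom and fill implicit hydrogens from standard valence (C 4, N 3, O 2, S 2, halogen 1):
  atom 1: F (halogen, monovalent) → 0 H
  atom 2: C, bond orders sum to 4 (valence 4) → 0 H
  atom 3: F (halogen, monovalent) → 0 H
  atom 4: F (halogen, monovalent) → 0 H
  atom 5: C, bond orders sum to 4 (valence 4) → 0 H
  atom 6: C, bond orders sum to 4 (valence 4) → 0 H
  atom 7: C, bond orders sum to 3 (valence 4) → 1 H
  atom 8: N, bond orders sum to 1 (valence 3) → 2 H
  atom 9: C, bond orders sum to 2 (valence 4) → 2 H
  atom 10: C, bond orders sum to 2 (valence 4) → 2 H
  atom 11: C, bond orders sum to 2 (valence 4) → 2 H
  atom 12: C, bond orders sum to 1 (valence 4) → 3 H
  atom 13: C, bond orders sum to 3 (valence 4) → 1 H
  atom 14: C, bond orders sum to 4 (valence 4) → 0 H
  atom 15: C, bond orders sum to 3 (valence 4) → 1 H
  atom 16: C, bond orders sum to 4 (valence 4) → 0 H
  atom 17: Cl (halogen, monovalent) → 0 H
  atom 18: C, bond orders sum to 4 (valence 4) → 0 H
  atom 19: N, bond orders sum to 1 (valence 3) → 2 H
  atom 20: O, bond orders sum to 2 (valence 2) → 0 H
Totals → C:13, H:16, Cl:1, F:3, N:2, O:1.
In Hill order: C13H16ClF3N2O.

C13H16ClF3N2O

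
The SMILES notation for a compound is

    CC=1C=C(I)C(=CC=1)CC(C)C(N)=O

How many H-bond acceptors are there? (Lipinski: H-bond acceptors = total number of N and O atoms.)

2

N atoms: 1; O atoms: 1.
Lipinski HBA = 1 + 1 = 2.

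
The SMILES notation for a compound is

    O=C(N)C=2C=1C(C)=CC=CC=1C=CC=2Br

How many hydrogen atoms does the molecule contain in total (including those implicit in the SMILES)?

Walk through each heavy atom and fill implicit hydrogens from standard valence (C 4, N 3, O 2, S 2, halogen 1):
  atom 1: O, bond orders sum to 2 (valence 2) → 0 H
  atom 2: C, bond orders sum to 4 (valence 4) → 0 H
  atom 3: N, bond orders sum to 1 (valence 3) → 2 H
  atom 4: C, bond orders sum to 4 (valence 4) → 0 H
  atom 5: C, bond orders sum to 4 (valence 4) → 0 H
  atom 6: C, bond orders sum to 4 (valence 4) → 0 H
  atom 7: C, bond orders sum to 1 (valence 4) → 3 H
  atom 8: C, bond orders sum to 3 (valence 4) → 1 H
  atom 9: C, bond orders sum to 3 (valence 4) → 1 H
  atom 10: C, bond orders sum to 3 (valence 4) → 1 H
  atom 11: C, bond orders sum to 4 (valence 4) → 0 H
  atom 12: C, bond orders sum to 3 (valence 4) → 1 H
  atom 13: C, bond orders sum to 3 (valence 4) → 1 H
  atom 14: C, bond orders sum to 4 (valence 4) → 0 H
  atom 15: Br (halogen, monovalent) → 0 H
Total hydrogens: 10.

10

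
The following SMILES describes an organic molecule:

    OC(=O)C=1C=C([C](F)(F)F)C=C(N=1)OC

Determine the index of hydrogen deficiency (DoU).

5

Molecular formula: C8H6F3NO3.
DoU = (2C + 2 + N − H − X) / 2, where X is the halogen count and O/S are ignored.
    = (2·8 + 2 + 1 − 6 − 3) / 2 = 10 / 2 = 5.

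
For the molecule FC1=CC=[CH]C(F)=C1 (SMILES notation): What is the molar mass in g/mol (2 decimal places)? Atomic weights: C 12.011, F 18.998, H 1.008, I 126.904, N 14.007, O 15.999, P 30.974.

First, the molecular formula is C6H4F2 (counting implicit H from valence).
  C: 6 × 12.011 = 72.066
  F: 2 × 18.998 = 37.996
  H: 4 × 1.008 = 4.032
Sum: 6×12.011 + 2×18.998 + 4×1.008 = 114.094 → 114.09 g/mol.

114.09 g/mol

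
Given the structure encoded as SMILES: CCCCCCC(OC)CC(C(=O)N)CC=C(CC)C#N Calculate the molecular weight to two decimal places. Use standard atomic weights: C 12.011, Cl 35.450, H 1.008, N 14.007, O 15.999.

294.44 g/mol

First, the molecular formula is C17H30N2O2 (counting implicit H from valence).
  C: 17 × 12.011 = 204.187
  H: 30 × 1.008 = 30.240
  N: 2 × 14.007 = 28.014
  O: 2 × 15.999 = 31.998
Sum: 17×12.011 + 30×1.008 + 2×14.007 + 2×15.999 = 294.439 → 294.44 g/mol.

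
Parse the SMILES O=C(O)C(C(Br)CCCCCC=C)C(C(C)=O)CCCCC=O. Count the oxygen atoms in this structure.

Scan the SMILES for O atoms (remember two-letter symbols like Cl and Br are single atoms).
Oxygen count: 4.

4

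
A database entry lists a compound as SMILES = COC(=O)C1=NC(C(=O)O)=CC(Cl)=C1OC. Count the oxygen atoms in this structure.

5

Scan the SMILES for O atoms (remember two-letter symbols like Cl and Br are single atoms).
Oxygen count: 5.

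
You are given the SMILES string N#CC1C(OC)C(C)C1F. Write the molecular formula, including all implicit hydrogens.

C7H10FNO

Walk through each heavy atom and fill implicit hydrogens from standard valence (C 4, N 3, O 2, S 2, halogen 1):
  atom 1: N, bond orders sum to 3 (valence 3) → 0 H
  atom 2: C, bond orders sum to 4 (valence 4) → 0 H
  atom 3: C, bond orders sum to 3 (valence 4) → 1 H
  atom 4: C, bond orders sum to 3 (valence 4) → 1 H
  atom 5: O, bond orders sum to 2 (valence 2) → 0 H
  atom 6: C, bond orders sum to 1 (valence 4) → 3 H
  atom 7: C, bond orders sum to 3 (valence 4) → 1 H
  atom 8: C, bond orders sum to 1 (valence 4) → 3 H
  atom 9: C, bond orders sum to 3 (valence 4) → 1 H
  atom 10: F (halogen, monovalent) → 0 H
Totals → C:7, H:10, F:1, N:1, O:1.
In Hill order: C7H10FNO.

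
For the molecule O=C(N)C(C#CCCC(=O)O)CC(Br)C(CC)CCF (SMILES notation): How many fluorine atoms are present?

1

Scan the SMILES for F atoms (remember two-letter symbols like Cl and Br are single atoms).
Fluorine count: 1.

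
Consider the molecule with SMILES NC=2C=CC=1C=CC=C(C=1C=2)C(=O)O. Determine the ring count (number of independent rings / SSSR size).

2

In SMILES, each pair of matching ring-closure digits denotes one ring-closing bond; the number of such bonds equals the number of independent rings.
Ring-closure bonds here: 2.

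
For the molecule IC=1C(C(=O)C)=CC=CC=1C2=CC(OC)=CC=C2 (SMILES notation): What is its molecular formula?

Walk through each heavy atom and fill implicit hydrogens from standard valence (C 4, N 3, O 2, S 2, halogen 1):
  atom 1: I (halogen, monovalent) → 0 H
  atom 2: C, bond orders sum to 4 (valence 4) → 0 H
  atom 3: C, bond orders sum to 4 (valence 4) → 0 H
  atom 4: C, bond orders sum to 4 (valence 4) → 0 H
  atom 5: O, bond orders sum to 2 (valence 2) → 0 H
  atom 6: C, bond orders sum to 1 (valence 4) → 3 H
  atom 7: C, bond orders sum to 3 (valence 4) → 1 H
  atom 8: C, bond orders sum to 3 (valence 4) → 1 H
  atom 9: C, bond orders sum to 3 (valence 4) → 1 H
  atom 10: C, bond orders sum to 4 (valence 4) → 0 H
  atom 11: C, bond orders sum to 4 (valence 4) → 0 H
  atom 12: C, bond orders sum to 3 (valence 4) → 1 H
  atom 13: C, bond orders sum to 4 (valence 4) → 0 H
  atom 14: O, bond orders sum to 2 (valence 2) → 0 H
  atom 15: C, bond orders sum to 1 (valence 4) → 3 H
  atom 16: C, bond orders sum to 3 (valence 4) → 1 H
  atom 17: C, bond orders sum to 3 (valence 4) → 1 H
  atom 18: C, bond orders sum to 3 (valence 4) → 1 H
Totals → C:15, H:13, I:1, O:2.

C15H13IO2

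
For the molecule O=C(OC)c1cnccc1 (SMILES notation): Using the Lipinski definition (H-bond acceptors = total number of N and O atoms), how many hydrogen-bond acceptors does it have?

N atoms: 1; O atoms: 2.
Lipinski HBA = 1 + 2 = 3.

3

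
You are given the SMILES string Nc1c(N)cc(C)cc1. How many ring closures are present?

In SMILES, each pair of matching ring-closure digits denotes one ring-closing bond; the number of such bonds equals the number of independent rings.
Ring-closure bonds here: 1.

1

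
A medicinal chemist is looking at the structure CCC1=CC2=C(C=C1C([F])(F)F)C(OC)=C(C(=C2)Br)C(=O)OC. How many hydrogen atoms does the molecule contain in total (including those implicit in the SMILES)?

Walk through each heavy atom and fill implicit hydrogens from standard valence (C 4, N 3, O 2, S 2, halogen 1):
  atom 1: C, bond orders sum to 1 (valence 4) → 3 H
  atom 2: C, bond orders sum to 2 (valence 4) → 2 H
  atom 3: C, bond orders sum to 4 (valence 4) → 0 H
  atom 4: C, bond orders sum to 3 (valence 4) → 1 H
  atom 5: C, bond orders sum to 4 (valence 4) → 0 H
  atom 6: C, bond orders sum to 4 (valence 4) → 0 H
  atom 7: C, bond orders sum to 3 (valence 4) → 1 H
  atom 8: C, bond orders sum to 4 (valence 4) → 0 H
  atom 9: C, bond orders sum to 4 (valence 4) → 0 H
  atom 10: F with explicit H count 0
  atom 11: F (halogen, monovalent) → 0 H
  atom 12: F (halogen, monovalent) → 0 H
  atom 13: C, bond orders sum to 4 (valence 4) → 0 H
  atom 14: O, bond orders sum to 2 (valence 2) → 0 H
  atom 15: C, bond orders sum to 1 (valence 4) → 3 H
  atom 16: C, bond orders sum to 4 (valence 4) → 0 H
  atom 17: C, bond orders sum to 4 (valence 4) → 0 H
  atom 18: C, bond orders sum to 3 (valence 4) → 1 H
  atom 19: Br (halogen, monovalent) → 0 H
  atom 20: C, bond orders sum to 4 (valence 4) → 0 H
  atom 21: O, bond orders sum to 2 (valence 2) → 0 H
  atom 22: O, bond orders sum to 2 (valence 2) → 0 H
  atom 23: C, bond orders sum to 1 (valence 4) → 3 H
Total hydrogens: 14.

14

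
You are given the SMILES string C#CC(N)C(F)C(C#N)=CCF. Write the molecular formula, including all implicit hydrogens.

C8H8F2N2

Walk through each heavy atom and fill implicit hydrogens from standard valence (C 4, N 3, O 2, S 2, halogen 1):
  atom 1: C, bond orders sum to 3 (valence 4) → 1 H
  atom 2: C, bond orders sum to 4 (valence 4) → 0 H
  atom 3: C, bond orders sum to 3 (valence 4) → 1 H
  atom 4: N, bond orders sum to 1 (valence 3) → 2 H
  atom 5: C, bond orders sum to 3 (valence 4) → 1 H
  atom 6: F (halogen, monovalent) → 0 H
  atom 7: C, bond orders sum to 4 (valence 4) → 0 H
  atom 8: C, bond orders sum to 4 (valence 4) → 0 H
  atom 9: N, bond orders sum to 3 (valence 3) → 0 H
  atom 10: C, bond orders sum to 3 (valence 4) → 1 H
  atom 11: C, bond orders sum to 2 (valence 4) → 2 H
  atom 12: F (halogen, monovalent) → 0 H
Totals → C:8, H:8, F:2, N:2.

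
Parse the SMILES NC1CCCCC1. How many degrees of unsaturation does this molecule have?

1

Degree of unsaturation = (number of rings) + (number of π bonds).
Ring closures in the SMILES: 1.
π bonds: none → 0 DoU from unsaturation.
Total DoU = 1 + 0 = 1.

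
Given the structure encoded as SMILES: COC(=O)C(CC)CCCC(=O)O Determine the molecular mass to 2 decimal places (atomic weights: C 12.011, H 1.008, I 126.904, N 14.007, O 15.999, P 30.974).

First, the molecular formula is C9H16O4 (counting implicit H from valence).
  C: 9 × 12.011 = 108.099
  H: 16 × 1.008 = 16.128
  O: 4 × 15.999 = 63.996
Sum: 9×12.011 + 16×1.008 + 4×15.999 = 188.223 → 188.22 g/mol.

188.22 g/mol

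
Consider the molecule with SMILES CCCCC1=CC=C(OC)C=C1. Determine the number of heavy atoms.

Every atom symbol written in the SMILES (organic subset) is one heavy atom; implicit H are not written.
Heavy atoms by element → C:11, O:1.
Total: 12.

12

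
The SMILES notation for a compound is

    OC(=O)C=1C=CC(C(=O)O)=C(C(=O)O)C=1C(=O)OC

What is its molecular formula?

Walk through each heavy atom and fill implicit hydrogens from standard valence (C 4, N 3, O 2, S 2, halogen 1):
  atom 1: O, bond orders sum to 1 (valence 2) → 1 H
  atom 2: C, bond orders sum to 4 (valence 4) → 0 H
  atom 3: O, bond orders sum to 2 (valence 2) → 0 H
  atom 4: C, bond orders sum to 4 (valence 4) → 0 H
  atom 5: C, bond orders sum to 3 (valence 4) → 1 H
  atom 6: C, bond orders sum to 3 (valence 4) → 1 H
  atom 7: C, bond orders sum to 4 (valence 4) → 0 H
  atom 8: C, bond orders sum to 4 (valence 4) → 0 H
  atom 9: O, bond orders sum to 2 (valence 2) → 0 H
  atom 10: O, bond orders sum to 1 (valence 2) → 1 H
  atom 11: C, bond orders sum to 4 (valence 4) → 0 H
  atom 12: C, bond orders sum to 4 (valence 4) → 0 H
  atom 13: O, bond orders sum to 2 (valence 2) → 0 H
  atom 14: O, bond orders sum to 1 (valence 2) → 1 H
  atom 15: C, bond orders sum to 4 (valence 4) → 0 H
  atom 16: C, bond orders sum to 4 (valence 4) → 0 H
  atom 17: O, bond orders sum to 2 (valence 2) → 0 H
  atom 18: O, bond orders sum to 2 (valence 2) → 0 H
  atom 19: C, bond orders sum to 1 (valence 4) → 3 H
Totals → C:11, H:8, O:8.
In Hill order: C11H8O8.

C11H8O8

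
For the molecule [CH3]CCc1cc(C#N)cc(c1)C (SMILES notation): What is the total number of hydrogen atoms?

Walk through each heavy atom and fill implicit hydrogens from standard valence (C 4, N 3, O 2, S 2, halogen 1); for lowercase aromatic atoms, an aromatic c carries 1 H when it has two neighbours and 0 H with three, and aromatic n carries 0 H:
  atom 1: C with explicit H count 3
  atom 2: C, bond orders sum to 2 (valence 4) → 2 H
  atom 3: C, bond orders sum to 2 (valence 4) → 2 H
  atom 4: aromatic c, 3 neighbours → 0 H
  atom 5: aromatic c, 2 neighbours → 1 H
  atom 6: aromatic c, 3 neighbours → 0 H
  atom 7: C, bond orders sum to 4 (valence 4) → 0 H
  atom 8: N, bond orders sum to 3 (valence 3) → 0 H
  atom 9: aromatic c, 2 neighbours → 1 H
  atom 10: aromatic c, 3 neighbours → 0 H
  atom 11: aromatic c, 2 neighbours → 1 H
  atom 12: C, bond orders sum to 1 (valence 4) → 3 H
Total hydrogens: 13.

13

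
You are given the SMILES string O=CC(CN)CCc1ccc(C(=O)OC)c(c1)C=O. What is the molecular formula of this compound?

Walk through each heavy atom and fill implicit hydrogens from standard valence (C 4, N 3, O 2, S 2, halogen 1); for lowercase aromatic atoms, an aromatic c carries 1 H when it has two neighbours and 0 H with three, and aromatic n carries 0 H:
  atom 1: O, bond orders sum to 2 (valence 2) → 0 H
  atom 2: C, bond orders sum to 3 (valence 4) → 1 H
  atom 3: C, bond orders sum to 3 (valence 4) → 1 H
  atom 4: C, bond orders sum to 2 (valence 4) → 2 H
  atom 5: N, bond orders sum to 1 (valence 3) → 2 H
  atom 6: C, bond orders sum to 2 (valence 4) → 2 H
  atom 7: C, bond orders sum to 2 (valence 4) → 2 H
  atom 8: aromatic c, 3 neighbours → 0 H
  atom 9: aromatic c, 2 neighbours → 1 H
  atom 10: aromatic c, 2 neighbours → 1 H
  atom 11: aromatic c, 3 neighbours → 0 H
  atom 12: C, bond orders sum to 4 (valence 4) → 0 H
  atom 13: O, bond orders sum to 2 (valence 2) → 0 H
  atom 14: O, bond orders sum to 2 (valence 2) → 0 H
  atom 15: C, bond orders sum to 1 (valence 4) → 3 H
  atom 16: aromatic c, 3 neighbours → 0 H
  atom 17: aromatic c, 2 neighbours → 1 H
  atom 18: C, bond orders sum to 3 (valence 4) → 1 H
  atom 19: O, bond orders sum to 2 (valence 2) → 0 H
Totals → C:14, H:17, N:1, O:4.

C14H17NO4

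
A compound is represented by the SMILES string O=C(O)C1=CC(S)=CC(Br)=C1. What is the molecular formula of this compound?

C7H5BrO2S

Walk through each heavy atom and fill implicit hydrogens from standard valence (C 4, N 3, O 2, S 2, halogen 1):
  atom 1: O, bond orders sum to 2 (valence 2) → 0 H
  atom 2: C, bond orders sum to 4 (valence 4) → 0 H
  atom 3: O, bond orders sum to 1 (valence 2) → 1 H
  atom 4: C, bond orders sum to 4 (valence 4) → 0 H
  atom 5: C, bond orders sum to 3 (valence 4) → 1 H
  atom 6: C, bond orders sum to 4 (valence 4) → 0 H
  atom 7: S, bond orders sum to 1 (valence 2) → 1 H
  atom 8: C, bond orders sum to 3 (valence 4) → 1 H
  atom 9: C, bond orders sum to 4 (valence 4) → 0 H
  atom 10: Br (halogen, monovalent) → 0 H
  atom 11: C, bond orders sum to 3 (valence 4) → 1 H
Totals → C:7, H:5, Br:1, O:2, S:1.
In Hill order: C7H5BrO2S.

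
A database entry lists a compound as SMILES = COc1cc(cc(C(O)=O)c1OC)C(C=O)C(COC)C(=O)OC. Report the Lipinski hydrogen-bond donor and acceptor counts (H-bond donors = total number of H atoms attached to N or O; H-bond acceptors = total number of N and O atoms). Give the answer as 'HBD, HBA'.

1, 8

Donors: find every N or O and count the H atoms it carries.
  atom 2 (O): bond orders sum to 2 → 0 H
  atom 9 (O): bond orders sum to 1 → 1 H
  atom 10 (O): bond orders sum to 2 → 0 H
  atom 12 (O): bond orders sum to 2 → 0 H
  atom 16 (O): bond orders sum to 2 → 0 H
  atom 19 (O): bond orders sum to 2 → 0 H
  atom 22 (O): bond orders sum to 2 → 0 H
  atom 23 (O): bond orders sum to 2 → 0 H
Lipinski HBD = 1.
Acceptors: N atoms = 0, O atoms = 8 → HBA = 8.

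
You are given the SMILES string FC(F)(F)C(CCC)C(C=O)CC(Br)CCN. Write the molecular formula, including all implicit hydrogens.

Walk through each heavy atom and fill implicit hydrogens from standard valence (C 4, N 3, O 2, S 2, halogen 1):
  atom 1: F (halogen, monovalent) → 0 H
  atom 2: C, bond orders sum to 4 (valence 4) → 0 H
  atom 3: F (halogen, monovalent) → 0 H
  atom 4: F (halogen, monovalent) → 0 H
  atom 5: C, bond orders sum to 3 (valence 4) → 1 H
  atom 6: C, bond orders sum to 2 (valence 4) → 2 H
  atom 7: C, bond orders sum to 2 (valence 4) → 2 H
  atom 8: C, bond orders sum to 1 (valence 4) → 3 H
  atom 9: C, bond orders sum to 3 (valence 4) → 1 H
  atom 10: C, bond orders sum to 3 (valence 4) → 1 H
  atom 11: O, bond orders sum to 2 (valence 2) → 0 H
  atom 12: C, bond orders sum to 2 (valence 4) → 2 H
  atom 13: C, bond orders sum to 3 (valence 4) → 1 H
  atom 14: Br (halogen, monovalent) → 0 H
  atom 15: C, bond orders sum to 2 (valence 4) → 2 H
  atom 16: C, bond orders sum to 2 (valence 4) → 2 H
  atom 17: N, bond orders sum to 1 (valence 3) → 2 H
Totals → C:11, H:19, Br:1, F:3, N:1, O:1.

C11H19BrF3NO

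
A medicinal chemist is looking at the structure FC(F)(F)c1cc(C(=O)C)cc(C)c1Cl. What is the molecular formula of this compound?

C10H8ClF3O

Walk through each heavy atom and fill implicit hydrogens from standard valence (C 4, N 3, O 2, S 2, halogen 1); for lowercase aromatic atoms, an aromatic c carries 1 H when it has two neighbours and 0 H with three, and aromatic n carries 0 H:
  atom 1: F (halogen, monovalent) → 0 H
  atom 2: C, bond orders sum to 4 (valence 4) → 0 H
  atom 3: F (halogen, monovalent) → 0 H
  atom 4: F (halogen, monovalent) → 0 H
  atom 5: aromatic c, 3 neighbours → 0 H
  atom 6: aromatic c, 2 neighbours → 1 H
  atom 7: aromatic c, 3 neighbours → 0 H
  atom 8: C, bond orders sum to 4 (valence 4) → 0 H
  atom 9: O, bond orders sum to 2 (valence 2) → 0 H
  atom 10: C, bond orders sum to 1 (valence 4) → 3 H
  atom 11: aromatic c, 2 neighbours → 1 H
  atom 12: aromatic c, 3 neighbours → 0 H
  atom 13: C, bond orders sum to 1 (valence 4) → 3 H
  atom 14: aromatic c, 3 neighbours → 0 H
  atom 15: Cl (halogen, monovalent) → 0 H
Totals → C:10, H:8, Cl:1, F:3, O:1.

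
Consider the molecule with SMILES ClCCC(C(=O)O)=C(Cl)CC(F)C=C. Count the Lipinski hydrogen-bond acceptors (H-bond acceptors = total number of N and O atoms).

N atoms: 0; O atoms: 2.
Lipinski HBA = 0 + 2 = 2.

2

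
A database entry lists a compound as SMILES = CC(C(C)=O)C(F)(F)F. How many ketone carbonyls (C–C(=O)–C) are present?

The ketone motif appears at heavy-atom position 3 in the SMILES.
Ketone count: 1.

1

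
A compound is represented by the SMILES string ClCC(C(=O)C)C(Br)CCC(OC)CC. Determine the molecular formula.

Walk through each heavy atom and fill implicit hydrogens from standard valence (C 4, N 3, O 2, S 2, halogen 1):
  atom 1: Cl (halogen, monovalent) → 0 H
  atom 2: C, bond orders sum to 2 (valence 4) → 2 H
  atom 3: C, bond orders sum to 3 (valence 4) → 1 H
  atom 4: C, bond orders sum to 4 (valence 4) → 0 H
  atom 5: O, bond orders sum to 2 (valence 2) → 0 H
  atom 6: C, bond orders sum to 1 (valence 4) → 3 H
  atom 7: C, bond orders sum to 3 (valence 4) → 1 H
  atom 8: Br (halogen, monovalent) → 0 H
  atom 9: C, bond orders sum to 2 (valence 4) → 2 H
  atom 10: C, bond orders sum to 2 (valence 4) → 2 H
  atom 11: C, bond orders sum to 3 (valence 4) → 1 H
  atom 12: O, bond orders sum to 2 (valence 2) → 0 H
  atom 13: C, bond orders sum to 1 (valence 4) → 3 H
  atom 14: C, bond orders sum to 2 (valence 4) → 2 H
  atom 15: C, bond orders sum to 1 (valence 4) → 3 H
Totals → C:11, H:20, Br:1, Cl:1, O:2.
In Hill order: C11H20BrClO2.

C11H20BrClO2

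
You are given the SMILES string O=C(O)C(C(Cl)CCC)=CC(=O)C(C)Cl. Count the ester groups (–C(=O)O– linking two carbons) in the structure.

Scan the SMILES for the ester motif — none present.
Groups that are present: 1 alkene, 1 carboxylic acid, 1 ketone.

0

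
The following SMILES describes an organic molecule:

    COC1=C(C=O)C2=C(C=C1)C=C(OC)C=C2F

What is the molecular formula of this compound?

Walk through each heavy atom and fill implicit hydrogens from standard valence (C 4, N 3, O 2, S 2, halogen 1):
  atom 1: C, bond orders sum to 1 (valence 4) → 3 H
  atom 2: O, bond orders sum to 2 (valence 2) → 0 H
  atom 3: C, bond orders sum to 4 (valence 4) → 0 H
  atom 4: C, bond orders sum to 4 (valence 4) → 0 H
  atom 5: C, bond orders sum to 3 (valence 4) → 1 H
  atom 6: O, bond orders sum to 2 (valence 2) → 0 H
  atom 7: C, bond orders sum to 4 (valence 4) → 0 H
  atom 8: C, bond orders sum to 4 (valence 4) → 0 H
  atom 9: C, bond orders sum to 3 (valence 4) → 1 H
  atom 10: C, bond orders sum to 3 (valence 4) → 1 H
  atom 11: C, bond orders sum to 3 (valence 4) → 1 H
  atom 12: C, bond orders sum to 4 (valence 4) → 0 H
  atom 13: O, bond orders sum to 2 (valence 2) → 0 H
  atom 14: C, bond orders sum to 1 (valence 4) → 3 H
  atom 15: C, bond orders sum to 3 (valence 4) → 1 H
  atom 16: C, bond orders sum to 4 (valence 4) → 0 H
  atom 17: F (halogen, monovalent) → 0 H
Totals → C:13, H:11, F:1, O:3.

C13H11FO3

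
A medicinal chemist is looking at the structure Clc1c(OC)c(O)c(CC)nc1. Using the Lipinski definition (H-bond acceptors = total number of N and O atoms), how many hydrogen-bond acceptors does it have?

N atoms: 1; O atoms: 2.
Lipinski HBA = 1 + 2 = 3.

3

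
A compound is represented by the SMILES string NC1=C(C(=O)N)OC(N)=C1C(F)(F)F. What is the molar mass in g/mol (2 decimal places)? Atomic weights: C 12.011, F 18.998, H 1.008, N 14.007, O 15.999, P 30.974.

209.13 g/mol

First, the molecular formula is C6H6F3N3O2 (counting implicit H from valence).
  C: 6 × 12.011 = 72.066
  F: 3 × 18.998 = 56.994
  H: 6 × 1.008 = 6.048
  N: 3 × 14.007 = 42.021
  O: 2 × 15.999 = 31.998
Sum: 6×12.011 + 3×18.998 + 6×1.008 + 3×14.007 + 2×15.999 = 209.127 → 209.13 g/mol.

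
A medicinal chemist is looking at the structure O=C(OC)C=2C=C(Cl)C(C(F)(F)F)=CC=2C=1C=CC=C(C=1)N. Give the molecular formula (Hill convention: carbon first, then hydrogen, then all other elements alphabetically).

Walk through each heavy atom and fill implicit hydrogens from standard valence (C 4, N 3, O 2, S 2, halogen 1):
  atom 1: O, bond orders sum to 2 (valence 2) → 0 H
  atom 2: C, bond orders sum to 4 (valence 4) → 0 H
  atom 3: O, bond orders sum to 2 (valence 2) → 0 H
  atom 4: C, bond orders sum to 1 (valence 4) → 3 H
  atom 5: C, bond orders sum to 4 (valence 4) → 0 H
  atom 6: C, bond orders sum to 3 (valence 4) → 1 H
  atom 7: C, bond orders sum to 4 (valence 4) → 0 H
  atom 8: Cl (halogen, monovalent) → 0 H
  atom 9: C, bond orders sum to 4 (valence 4) → 0 H
  atom 10: C, bond orders sum to 4 (valence 4) → 0 H
  atom 11: F (halogen, monovalent) → 0 H
  atom 12: F (halogen, monovalent) → 0 H
  atom 13: F (halogen, monovalent) → 0 H
  atom 14: C, bond orders sum to 3 (valence 4) → 1 H
  atom 15: C, bond orders sum to 4 (valence 4) → 0 H
  atom 16: C, bond orders sum to 4 (valence 4) → 0 H
  atom 17: C, bond orders sum to 3 (valence 4) → 1 H
  atom 18: C, bond orders sum to 3 (valence 4) → 1 H
  atom 19: C, bond orders sum to 3 (valence 4) → 1 H
  atom 20: C, bond orders sum to 4 (valence 4) → 0 H
  atom 21: C, bond orders sum to 3 (valence 4) → 1 H
  atom 22: N, bond orders sum to 1 (valence 3) → 2 H
Totals → C:15, H:11, Cl:1, F:3, N:1, O:2.

C15H11ClF3NO2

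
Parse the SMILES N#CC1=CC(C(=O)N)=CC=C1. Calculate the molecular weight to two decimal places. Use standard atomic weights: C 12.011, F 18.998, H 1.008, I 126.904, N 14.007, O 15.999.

146.15 g/mol

First, the molecular formula is C8H6N2O (counting implicit H from valence).
  C: 8 × 12.011 = 96.088
  H: 6 × 1.008 = 6.048
  N: 2 × 14.007 = 28.014
  O: 1 × 15.999 = 15.999
Sum: 8×12.011 + 6×1.008 + 2×14.007 + 1×15.999 = 146.149 → 146.15 g/mol.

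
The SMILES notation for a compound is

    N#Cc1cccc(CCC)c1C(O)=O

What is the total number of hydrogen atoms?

11

Walk through each heavy atom and fill implicit hydrogens from standard valence (C 4, N 3, O 2, S 2, halogen 1); for lowercase aromatic atoms, an aromatic c carries 1 H when it has two neighbours and 0 H with three, and aromatic n carries 0 H:
  atom 1: N, bond orders sum to 3 (valence 3) → 0 H
  atom 2: C, bond orders sum to 4 (valence 4) → 0 H
  atom 3: aromatic c, 3 neighbours → 0 H
  atom 4: aromatic c, 2 neighbours → 1 H
  atom 5: aromatic c, 2 neighbours → 1 H
  atom 6: aromatic c, 2 neighbours → 1 H
  atom 7: aromatic c, 3 neighbours → 0 H
  atom 8: C, bond orders sum to 2 (valence 4) → 2 H
  atom 9: C, bond orders sum to 2 (valence 4) → 2 H
  atom 10: C, bond orders sum to 1 (valence 4) → 3 H
  atom 11: aromatic c, 3 neighbours → 0 H
  atom 12: C, bond orders sum to 4 (valence 4) → 0 H
  atom 13: O, bond orders sum to 1 (valence 2) → 1 H
  atom 14: O, bond orders sum to 2 (valence 2) → 0 H
Total hydrogens: 11.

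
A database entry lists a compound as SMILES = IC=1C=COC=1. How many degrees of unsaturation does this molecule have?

Degree of unsaturation = (number of rings) + (number of π bonds).
Ring closures in the SMILES: 1.
π bonds: 2 double bonds (each 1 DoU) → 2 DoU from unsaturation.
Total DoU = 1 + 2 = 3.

3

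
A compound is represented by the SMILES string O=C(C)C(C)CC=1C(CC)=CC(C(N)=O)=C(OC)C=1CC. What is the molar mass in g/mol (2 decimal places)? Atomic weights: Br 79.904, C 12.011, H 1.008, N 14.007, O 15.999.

First, the molecular formula is C17H25NO3 (counting implicit H from valence).
  C: 17 × 12.011 = 204.187
  H: 25 × 1.008 = 25.200
  N: 1 × 14.007 = 14.007
  O: 3 × 15.999 = 47.997
Sum: 17×12.011 + 25×1.008 + 1×14.007 + 3×15.999 = 291.391 → 291.39 g/mol.

291.39 g/mol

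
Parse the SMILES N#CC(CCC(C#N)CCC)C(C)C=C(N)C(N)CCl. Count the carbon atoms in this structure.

15

Count every carbon token in the SMILES (each C, including those in ring-closure positions and inside branches).
Carbon count: 15.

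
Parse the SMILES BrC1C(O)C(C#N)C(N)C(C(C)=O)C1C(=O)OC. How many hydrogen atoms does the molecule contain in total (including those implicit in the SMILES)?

Walk through each heavy atom and fill implicit hydrogens from standard valence (C 4, N 3, O 2, S 2, halogen 1):
  atom 1: Br (halogen, monovalent) → 0 H
  atom 2: C, bond orders sum to 3 (valence 4) → 1 H
  atom 3: C, bond orders sum to 3 (valence 4) → 1 H
  atom 4: O, bond orders sum to 1 (valence 2) → 1 H
  atom 5: C, bond orders sum to 3 (valence 4) → 1 H
  atom 6: C, bond orders sum to 4 (valence 4) → 0 H
  atom 7: N, bond orders sum to 3 (valence 3) → 0 H
  atom 8: C, bond orders sum to 3 (valence 4) → 1 H
  atom 9: N, bond orders sum to 1 (valence 3) → 2 H
  atom 10: C, bond orders sum to 3 (valence 4) → 1 H
  atom 11: C, bond orders sum to 4 (valence 4) → 0 H
  atom 12: C, bond orders sum to 1 (valence 4) → 3 H
  atom 13: O, bond orders sum to 2 (valence 2) → 0 H
  atom 14: C, bond orders sum to 3 (valence 4) → 1 H
  atom 15: C, bond orders sum to 4 (valence 4) → 0 H
  atom 16: O, bond orders sum to 2 (valence 2) → 0 H
  atom 17: O, bond orders sum to 2 (valence 2) → 0 H
  atom 18: C, bond orders sum to 1 (valence 4) → 3 H
Total hydrogens: 15.

15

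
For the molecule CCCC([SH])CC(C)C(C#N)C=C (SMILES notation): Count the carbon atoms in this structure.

11

Count every carbon token in the SMILES (each C, including those in ring-closure positions and inside branches).
Carbon count: 11.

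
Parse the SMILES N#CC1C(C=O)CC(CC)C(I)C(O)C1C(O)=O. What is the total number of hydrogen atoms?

Walk through each heavy atom and fill implicit hydrogens from standard valence (C 4, N 3, O 2, S 2, halogen 1):
  atom 1: N, bond orders sum to 3 (valence 3) → 0 H
  atom 2: C, bond orders sum to 4 (valence 4) → 0 H
  atom 3: C, bond orders sum to 3 (valence 4) → 1 H
  atom 4: C, bond orders sum to 3 (valence 4) → 1 H
  atom 5: C, bond orders sum to 3 (valence 4) → 1 H
  atom 6: O, bond orders sum to 2 (valence 2) → 0 H
  atom 7: C, bond orders sum to 2 (valence 4) → 2 H
  atom 8: C, bond orders sum to 3 (valence 4) → 1 H
  atom 9: C, bond orders sum to 2 (valence 4) → 2 H
  atom 10: C, bond orders sum to 1 (valence 4) → 3 H
  atom 11: C, bond orders sum to 3 (valence 4) → 1 H
  atom 12: I (halogen, monovalent) → 0 H
  atom 13: C, bond orders sum to 3 (valence 4) → 1 H
  atom 14: O, bond orders sum to 1 (valence 2) → 1 H
  atom 15: C, bond orders sum to 3 (valence 4) → 1 H
  atom 16: C, bond orders sum to 4 (valence 4) → 0 H
  atom 17: O, bond orders sum to 1 (valence 2) → 1 H
  atom 18: O, bond orders sum to 2 (valence 2) → 0 H
Total hydrogens: 16.

16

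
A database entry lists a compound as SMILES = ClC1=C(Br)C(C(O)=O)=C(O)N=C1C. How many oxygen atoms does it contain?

3

Scan the SMILES for O atoms (remember two-letter symbols like Cl and Br are single atoms).
Oxygen count: 3.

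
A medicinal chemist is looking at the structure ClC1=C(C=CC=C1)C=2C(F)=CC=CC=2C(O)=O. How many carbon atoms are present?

13

Count every carbon token in the SMILES (each C, including those in ring-closure positions and inside branches).
Carbon count: 13.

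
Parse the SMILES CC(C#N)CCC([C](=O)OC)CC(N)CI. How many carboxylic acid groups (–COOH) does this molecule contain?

0

Scan the SMILES for the carboxylic acid motif — none present.
Groups that are present: 1 ester, 1 nitrile, 1 primary amine.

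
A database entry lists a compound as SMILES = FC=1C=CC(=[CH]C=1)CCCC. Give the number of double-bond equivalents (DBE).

4

Degree of unsaturation = (number of rings) + (number of π bonds).
Ring closures in the SMILES: 1.
π bonds: 3 double bonds (each 1 DoU) → 3 DoU from unsaturation.
Total DoU = 1 + 3 = 4.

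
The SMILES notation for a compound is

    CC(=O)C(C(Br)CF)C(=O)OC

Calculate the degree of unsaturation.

Degree of unsaturation = (number of rings) + (number of π bonds).
Ring closures in the SMILES: 0.
π bonds: 2 double bonds (each 1 DoU) → 2 DoU from unsaturation.
Total DoU = 0 + 2 = 2.

2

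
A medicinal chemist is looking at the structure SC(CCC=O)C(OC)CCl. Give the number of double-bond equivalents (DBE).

Degree of unsaturation = (number of rings) + (number of π bonds).
Ring closures in the SMILES: 0.
π bonds: 1 double bond (each 1 DoU) → 1 DoU from unsaturation.
Total DoU = 0 + 1 = 1.

1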